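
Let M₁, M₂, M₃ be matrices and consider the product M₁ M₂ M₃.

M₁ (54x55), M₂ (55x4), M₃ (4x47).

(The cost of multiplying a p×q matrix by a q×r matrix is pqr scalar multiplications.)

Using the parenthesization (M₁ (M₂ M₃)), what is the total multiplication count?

149930

(M₂ M₃): 55×4 by 4×47 → 55×47, cost 55·4·47 = 10340
(M₁ (M₂ M₃)): 54×55 by 55×47 → 54×47, cost 54·55·47 = 139590; cumulative 149930
Total: 149930 scalar multiplications.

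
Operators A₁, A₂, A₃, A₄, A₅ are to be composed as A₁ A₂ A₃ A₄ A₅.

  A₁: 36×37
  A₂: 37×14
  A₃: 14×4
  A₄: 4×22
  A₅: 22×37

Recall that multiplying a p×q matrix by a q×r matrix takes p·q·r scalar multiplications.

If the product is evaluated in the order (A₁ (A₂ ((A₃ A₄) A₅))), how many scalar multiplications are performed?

81078

(A₃ A₄): 14×4 by 4×22 → 14×22, cost 14·4·22 = 1232
((A₃ A₄) A₅): 14×22 by 22×37 → 14×37, cost 14·22·37 = 11396; cumulative 12628
(A₂ ((A₃ A₄) A₅)): 37×14 by 14×37 → 37×37, cost 37·14·37 = 19166; cumulative 31794
(A₁ (A₂ ((A₃ A₄) A₅))): 36×37 by 37×37 → 36×37, cost 36·37·37 = 49284; cumulative 81078
Total: 81078 scalar multiplications.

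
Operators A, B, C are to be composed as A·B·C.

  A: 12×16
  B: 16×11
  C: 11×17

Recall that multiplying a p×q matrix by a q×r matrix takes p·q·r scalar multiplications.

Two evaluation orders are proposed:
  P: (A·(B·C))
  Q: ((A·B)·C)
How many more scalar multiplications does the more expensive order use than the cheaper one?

Order P = (A·(B·C)): (B·C): 16×11 by 11×17 → 16×17, cost 16·11·17 = 2992; (A·(B·C)): 12×16 by 16×17 → 12×17, cost 12·16·17 = 3264; cumulative 6256. Total 6256.
Order Q = ((A·B)·C): (A·B): 12×16 by 16×11 → 12×11, cost 12·16·11 = 2112; ((A·B)·C): 12×11 by 11×17 → 12×17, cost 12·11·17 = 2244; cumulative 4356. Total 4356.
Difference: |6256 − 4356| = 1900.

1900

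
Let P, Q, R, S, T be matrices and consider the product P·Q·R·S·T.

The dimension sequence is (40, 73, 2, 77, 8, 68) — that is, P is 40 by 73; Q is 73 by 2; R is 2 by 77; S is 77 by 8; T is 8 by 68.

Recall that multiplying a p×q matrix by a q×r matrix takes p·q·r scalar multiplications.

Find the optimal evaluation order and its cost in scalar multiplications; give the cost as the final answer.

Adjacent pairs: PQ = 40·73·2 = 5840; QR = 73·2·77 = 11242; RS = 2·77·8 = 1232; ST = 77·8·68 = 41888.
Length 3: P..R: k=1: 0+11242+40·73·77=236082; k=2: 5840+0+40·2·77=12000 → min 12000 | Q..S: k=2: 0+1232+73·2·8=2400; k=3: 11242+0+73·77·8=56210 → min 2400 | R..T: k=3: 0+41888+2·77·68=52360; k=4: 1232+0+2·8·68=2320 → min 2320.
Length 4: P..S: k=1: 0+2400+40·73·8=25760; k=2: 5840+1232+40·2·8=7712; k=3: 12000+0+40·77·8=36640 → min 7712 | Q..T: k=2: 0+2320+73·2·68=12248; k=3: 11242+41888+73·77·68=435358; k=4: 2400+0+73·8·68=42112 → min 12248.
Length 5: P..T: k=1: 0+12248+40·73·68=210808; k=2: 5840+2320+40·2·68=13600; k=3: 12000+41888+40·77·68=263328; k=4: 7712+0+40·8·68=29472 → min 13600.
Optimal parenthesization: ((P·Q)·((R·S)·T)) with cost 13600.

13600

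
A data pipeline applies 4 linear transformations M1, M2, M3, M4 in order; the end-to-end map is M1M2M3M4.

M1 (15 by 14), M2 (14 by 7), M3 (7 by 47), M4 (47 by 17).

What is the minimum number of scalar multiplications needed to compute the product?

Adjacent pairs: M1M2 = 15·14·7 = 1470; M2M3 = 14·7·47 = 4606; M3M4 = 7·47·17 = 5593.
Length 3: M1..M3: k=1: 0+4606+15·14·47=14476; k=2: 1470+0+15·7·47=6405 → min 6405 | M2..M4: k=2: 0+5593+14·7·17=7259; k=3: 4606+0+14·47·17=15792 → min 7259.
Length 4: M1..M4: k=1: 0+7259+15·14·17=10829; k=2: 1470+5593+15·7·17=8848; k=3: 6405+0+15·47·17=18390 → min 8848.
Optimal order: ((M1M2)(M3M4)) with cost 8848.

8848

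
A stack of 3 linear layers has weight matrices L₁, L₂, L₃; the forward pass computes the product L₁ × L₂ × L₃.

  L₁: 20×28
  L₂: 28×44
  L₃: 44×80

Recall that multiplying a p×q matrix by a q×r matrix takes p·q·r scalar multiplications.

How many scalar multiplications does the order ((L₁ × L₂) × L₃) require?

95040

(L₁ × L₂): 20×28 by 28×44 → 20×44, cost 20·28·44 = 24640
((L₁ × L₂) × L₃): 20×44 by 44×80 → 20×80, cost 20·44·80 = 70400; cumulative 95040
Total: 95040 scalar multiplications.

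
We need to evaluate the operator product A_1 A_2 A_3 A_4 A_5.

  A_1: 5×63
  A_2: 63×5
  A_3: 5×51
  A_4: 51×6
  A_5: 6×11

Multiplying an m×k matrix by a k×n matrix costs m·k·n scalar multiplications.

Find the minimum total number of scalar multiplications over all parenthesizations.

3585

Adjacent pairs: A_1A_2 = 5·63·5 = 1575; A_2A_3 = 63·5·51 = 16065; A_3A_4 = 5·51·6 = 1530; A_4A_5 = 51·6·11 = 3366.
Length 3: A_1..A_3: k=1: 0+16065+5·63·51=32130; k=2: 1575+0+5·5·51=2850 → min 2850 | A_2..A_4: k=2: 0+1530+63·5·6=3420; k=3: 16065+0+63·51·6=35343 → min 3420 | A_3..A_5: k=3: 0+3366+5·51·11=6171; k=4: 1530+0+5·6·11=1860 → min 1860.
Length 4: A_1..A_4: k=1: 0+3420+5·63·6=5310; k=2: 1575+1530+5·5·6=3255; k=3: 2850+0+5·51·6=4380 → min 3255 | A_2..A_5: k=2: 0+1860+63·5·11=5325; k=3: 16065+3366+63·51·11=54774; k=4: 3420+0+63·6·11=7578 → min 5325.
Length 5: A_1..A_5: k=1: 0+5325+5·63·11=8790; k=2: 1575+1860+5·5·11=3710; k=3: 2850+3366+5·51·11=9021; k=4: 3255+0+5·6·11=3585 → min 3585.
Optimal order: (((A_1 A_2) (A_3 A_4)) A_5) with cost 3585.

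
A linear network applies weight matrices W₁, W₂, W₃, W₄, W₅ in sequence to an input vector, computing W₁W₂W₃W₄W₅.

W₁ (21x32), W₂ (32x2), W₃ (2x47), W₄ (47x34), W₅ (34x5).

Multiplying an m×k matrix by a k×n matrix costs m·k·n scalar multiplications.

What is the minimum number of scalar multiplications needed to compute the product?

Adjacent pairs: W₁W₂ = 21·32·2 = 1344; W₂W₃ = 32·2·47 = 3008; W₃W₄ = 2·47·34 = 3196; W₄W₅ = 47·34·5 = 7990.
Length 3: W₁..W₃: k=1: 0+3008+21·32·47=34592; k=2: 1344+0+21·2·47=3318 → min 3318 | W₂..W₄: k=2: 0+3196+32·2·34=5372; k=3: 3008+0+32·47·34=54144 → min 5372 | W₃..W₅: k=3: 0+7990+2·47·5=8460; k=4: 3196+0+2·34·5=3536 → min 3536.
Length 4: W₁..W₄: k=1: 0+5372+21·32·34=28220; k=2: 1344+3196+21·2·34=5968; k=3: 3318+0+21·47·34=36876 → min 5968 | W₂..W₅: k=2: 0+3536+32·2·5=3856; k=3: 3008+7990+32·47·5=18518; k=4: 5372+0+32·34·5=10812 → min 3856.
Length 5: W₁..W₅: k=1: 0+3856+21·32·5=7216; k=2: 1344+3536+21·2·5=5090; k=3: 3318+7990+21·47·5=16243; k=4: 5968+0+21·34·5=9538 → min 5090.
Optimal order: ((W₁W₂)((W₃W₄)W₅)) with cost 5090.

5090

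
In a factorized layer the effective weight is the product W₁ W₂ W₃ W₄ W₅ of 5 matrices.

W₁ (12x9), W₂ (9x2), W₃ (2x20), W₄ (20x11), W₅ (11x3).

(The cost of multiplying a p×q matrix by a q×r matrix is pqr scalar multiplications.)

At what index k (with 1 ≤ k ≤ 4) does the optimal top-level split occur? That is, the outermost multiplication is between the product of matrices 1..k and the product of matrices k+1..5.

2

Adjacent pairs: W₁W₂ = 12·9·2 = 216; W₂W₃ = 9·2·20 = 360; W₃W₄ = 2·20·11 = 440; W₄W₅ = 20·11·3 = 660.
Length 3: W₁..W₃: k=1: 0+360+12·9·20=2520; k=2: 216+0+12·2·20=696 → min 696 | W₂..W₄: k=2: 0+440+9·2·11=638; k=3: 360+0+9·20·11=2340 → min 638 | W₃..W₅: k=3: 0+660+2·20·3=780; k=4: 440+0+2·11·3=506 → min 506.
Length 4: W₁..W₄: k=1: 0+638+12·9·11=1826; k=2: 216+440+12·2·11=920; k=3: 696+0+12·20·11=3336 → min 920 | W₂..W₅: k=2: 0+506+9·2·3=560; k=3: 360+660+9·20·3=1560; k=4: 638+0+9·11·3=935 → min 560.
Top-level splits: k=1: (W₁..W₁)·(W₂..W₅) → 0+560+12·9·3 = 884; k=2: (W₁..W₂)·(W₃..W₅) → 216+506+12·2·3 = 794; k=3: (W₁..W₃)·(W₄..W₅) → 696+660+12·20·3 = 2076; k=4: (W₁..W₄)·(W₅..W₅) → 920+0+12·11·3 = 1316.
Best split is after W₂, i.e. k = 2.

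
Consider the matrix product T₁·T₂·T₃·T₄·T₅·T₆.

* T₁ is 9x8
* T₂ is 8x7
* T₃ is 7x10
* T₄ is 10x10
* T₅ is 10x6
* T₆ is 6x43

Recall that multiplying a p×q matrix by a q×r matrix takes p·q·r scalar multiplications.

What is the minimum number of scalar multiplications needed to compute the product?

Adjacent pairs: T₁T₂ = 9·8·7 = 504; T₂T₃ = 8·7·10 = 560; T₃T₄ = 7·10·10 = 700; T₄T₅ = 10·10·6 = 600; T₅T₆ = 10·6·43 = 2580.
Length 3: T₁..T₃: k=1: 0+560+9·8·10=1280; k=2: 504+0+9·7·10=1134 → min 1134 | T₂..T₄: k=2: 0+700+8·7·10=1260; k=3: 560+0+8·10·10=1360 → min 1260 | T₃..T₅: k=3: 0+600+7·10·6=1020; k=4: 700+0+7·10·6=1120 → min 1020 | T₄..T₆: k=4: 0+2580+10·10·43=6880; k=5: 600+0+10·6·43=3180 → min 3180.
Length 4: T₁..T₄: k=1: 0+1260+9·8·10=1980; k=2: 504+700+9·7·10=1834; k=3: 1134+0+9·10·10=2034 → min 1834 | T₂..T₅: k=2: 0+1020+8·7·6=1356; k=3: 560+600+8·10·6=1640; k=4: 1260+0+8·10·6=1740 → min 1356 | T₃..T₆: k=3: 0+3180+7·10·43=6190; k=4: 700+2580+7·10·43=6290; k=5: 1020+0+7·6·43=2826 → min 2826.
Length 5: T₁..T₅: k=1: 0+1356+9·8·6=1788; k=2: 504+1020+9·7·6=1902; k=3: 1134+600+9·10·6=2274; k=4: 1834+0+9·10·6=2374 → min 1788 | T₂..T₆: k=2: 0+2826+8·7·43=5234; k=3: 560+3180+8·10·43=7180; k=4: 1260+2580+8·10·43=7280; k=5: 1356+0+8·6·43=3420 → min 3420.
Length 6: T₁..T₆: k=1: 0+3420+9·8·43=6516; k=2: 504+2826+9·7·43=6039; k=3: 1134+3180+9·10·43=8184; k=4: 1834+2580+9·10·43=8284; k=5: 1788+0+9·6·43=4110 → min 4110.
Optimal order: ((T₁·(T₂·(T₃·(T₄·T₅))))·T₆) with cost 4110.

4110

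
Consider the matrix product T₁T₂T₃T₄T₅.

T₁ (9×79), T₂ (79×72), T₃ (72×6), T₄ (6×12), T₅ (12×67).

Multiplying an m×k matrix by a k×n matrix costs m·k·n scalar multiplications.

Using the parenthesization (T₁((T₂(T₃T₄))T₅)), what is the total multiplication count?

184593

(T₃T₄): 72×6 by 6×12 → 72×12, cost 72·6·12 = 5184
(T₂(T₃T₄)): 79×72 by 72×12 → 79×12, cost 79·72·12 = 68256; cumulative 73440
((T₂(T₃T₄))T₅): 79×12 by 12×67 → 79×67, cost 79·12·67 = 63516; cumulative 136956
(T₁((T₂(T₃T₄))T₅)): 9×79 by 79×67 → 9×67, cost 9·79·67 = 47637; cumulative 184593
Total: 184593 scalar multiplications.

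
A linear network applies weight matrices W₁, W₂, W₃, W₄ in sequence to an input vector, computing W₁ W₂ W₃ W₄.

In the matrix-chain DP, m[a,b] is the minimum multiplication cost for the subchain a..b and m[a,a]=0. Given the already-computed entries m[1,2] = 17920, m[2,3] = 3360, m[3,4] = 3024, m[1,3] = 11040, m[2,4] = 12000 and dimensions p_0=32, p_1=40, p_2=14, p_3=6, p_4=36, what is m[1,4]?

m[1,4] = min over k∈[1,3] of m[1,k]+m[k+1,4]+p_{0}·p_k·p_{4}.
k=1: 0 + 12000 + 32·40·36 = 58080; k=2: 17920 + 3024 + 32·14·36 = 37072; k=3: 11040 + 0 + 32·6·36 = 17952.
Minimum: 17952 at k=3.

17952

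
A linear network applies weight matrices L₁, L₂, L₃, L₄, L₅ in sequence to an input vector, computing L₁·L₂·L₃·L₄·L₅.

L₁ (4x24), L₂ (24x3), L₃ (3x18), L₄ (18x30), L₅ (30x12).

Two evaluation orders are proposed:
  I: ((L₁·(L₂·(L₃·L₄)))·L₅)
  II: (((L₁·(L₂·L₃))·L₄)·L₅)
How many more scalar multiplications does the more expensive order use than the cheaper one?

1476

Order I = ((L₁·(L₂·(L₃·L₄)))·L₅): (L₃·L₄): 3×18 by 18×30 → 3×30, cost 3·18·30 = 1620; (L₂·(L₃·L₄)): 24×3 by 3×30 → 24×30, cost 24·3·30 = 2160; cumulative 3780; (L₁·(L₂·(L₃·L₄))): 4×24 by 24×30 → 4×30, cost 4·24·30 = 2880; cumulative 6660; ((L₁·(L₂·(L₃·L₄)))·L₅): 4×30 by 30×12 → 4×12, cost 4·30·12 = 1440; cumulative 8100. Total 8100.
Order II = (((L₁·(L₂·L₃))·L₄)·L₅): (L₂·L₃): 24×3 by 3×18 → 24×18, cost 24·3·18 = 1296; (L₁·(L₂·L₃)): 4×24 by 24×18 → 4×18, cost 4·24·18 = 1728; cumulative 3024; ((L₁·(L₂·L₃))·L₄): 4×18 by 18×30 → 4×30, cost 4·18·30 = 2160; cumulative 5184; (((L₁·(L₂·L₃))·L₄)·L₅): 4×30 by 30×12 → 4×12, cost 4·30·12 = 1440; cumulative 6624. Total 6624.
Difference: |8100 − 6624| = 1476.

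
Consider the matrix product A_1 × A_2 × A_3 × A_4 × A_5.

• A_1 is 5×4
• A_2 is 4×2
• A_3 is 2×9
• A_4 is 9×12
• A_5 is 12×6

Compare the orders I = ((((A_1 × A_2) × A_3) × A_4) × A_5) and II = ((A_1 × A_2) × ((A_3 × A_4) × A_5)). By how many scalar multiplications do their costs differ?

570

Order I = ((((A_1 × A_2) × A_3) × A_4) × A_5): (A_1 × A_2): 5×4 by 4×2 → 5×2, cost 5·4·2 = 40; ((A_1 × A_2) × A_3): 5×2 by 2×9 → 5×9, cost 5·2·9 = 90; cumulative 130; (((A_1 × A_2) × A_3) × A_4): 5×9 by 9×12 → 5×12, cost 5·9·12 = 540; cumulative 670; ((((A_1 × A_2) × A_3) × A_4) × A_5): 5×12 by 12×6 → 5×6, cost 5·12·6 = 360; cumulative 1030. Total 1030.
Order II = ((A_1 × A_2) × ((A_3 × A_4) × A_5)): (A_1 × A_2): 5×4 by 4×2 → 5×2, cost 5·4·2 = 40; (A_3 × A_4): 2×9 by 9×12 → 2×12, cost 2·9·12 = 216; ((A_3 × A_4) × A_5): 2×12 by 12×6 → 2×6, cost 2·12·6 = 144; cumulative 360; ((A_1 × A_2) × ((A_3 × A_4) × A_5)): 5×2 by 2×6 → 5×6, cost 5·2·6 = 60; cumulative 460. Total 460.
Difference: |1030 − 460| = 570.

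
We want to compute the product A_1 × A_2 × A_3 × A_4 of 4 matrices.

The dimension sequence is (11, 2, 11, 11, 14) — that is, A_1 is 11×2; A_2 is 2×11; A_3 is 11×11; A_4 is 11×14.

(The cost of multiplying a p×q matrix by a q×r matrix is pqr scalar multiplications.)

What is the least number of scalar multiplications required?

858

Adjacent pairs: A_1A_2 = 11·2·11 = 242; A_2A_3 = 2·11·11 = 242; A_3A_4 = 11·11·14 = 1694.
Length 3: A_1..A_3: k=1: 0+242+11·2·11=484; k=2: 242+0+11·11·11=1573 → min 484 | A_2..A_4: k=2: 0+1694+2·11·14=2002; k=3: 242+0+2·11·14=550 → min 550.
Length 4: A_1..A_4: k=1: 0+550+11·2·14=858; k=2: 242+1694+11·11·14=3630; k=3: 484+0+11·11·14=2178 → min 858.
Optimal order: (A_1 × ((A_2 × A_3) × A_4)) with cost 858.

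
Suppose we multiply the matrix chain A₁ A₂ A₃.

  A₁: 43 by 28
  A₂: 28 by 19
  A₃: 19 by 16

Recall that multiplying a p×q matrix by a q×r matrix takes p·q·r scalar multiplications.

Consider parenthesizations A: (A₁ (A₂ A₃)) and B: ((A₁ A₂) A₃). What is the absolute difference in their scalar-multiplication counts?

8172

Order A = (A₁ (A₂ A₃)): (A₂ A₃): 28×19 by 19×16 → 28×16, cost 28·19·16 = 8512; (A₁ (A₂ A₃)): 43×28 by 28×16 → 43×16, cost 43·28·16 = 19264; cumulative 27776. Total 27776.
Order B = ((A₁ A₂) A₃): (A₁ A₂): 43×28 by 28×19 → 43×19, cost 43·28·19 = 22876; ((A₁ A₂) A₃): 43×19 by 19×16 → 43×16, cost 43·19·16 = 13072; cumulative 35948. Total 35948.
Difference: |27776 − 35948| = 8172.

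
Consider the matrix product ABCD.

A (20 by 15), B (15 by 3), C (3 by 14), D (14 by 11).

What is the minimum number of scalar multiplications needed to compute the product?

Adjacent pairs: AB = 20·15·3 = 900; BC = 15·3·14 = 630; CD = 3·14·11 = 462.
Length 3: A..C: k=1: 0+630+20·15·14=4830; k=2: 900+0+20·3·14=1740 → min 1740 | B..D: k=2: 0+462+15·3·11=957; k=3: 630+0+15·14·11=2940 → min 957.
Length 4: A..D: k=1: 0+957+20·15·11=4257; k=2: 900+462+20·3·11=2022; k=3: 1740+0+20·14·11=4820 → min 2022.
Optimal order: ((AB)(CD)) with cost 2022.

2022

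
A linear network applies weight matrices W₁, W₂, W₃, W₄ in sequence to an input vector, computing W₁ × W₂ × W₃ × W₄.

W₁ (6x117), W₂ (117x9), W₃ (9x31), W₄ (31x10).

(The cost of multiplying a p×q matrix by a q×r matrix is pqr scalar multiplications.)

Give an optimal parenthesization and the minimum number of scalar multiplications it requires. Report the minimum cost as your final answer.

Adjacent pairs: W₁W₂ = 6·117·9 = 6318; W₂W₃ = 117·9·31 = 32643; W₃W₄ = 9·31·10 = 2790.
Length 3: W₁..W₃: k=1: 0+32643+6·117·31=54405; k=2: 6318+0+6·9·31=7992 → min 7992 | W₂..W₄: k=2: 0+2790+117·9·10=13320; k=3: 32643+0+117·31·10=68913 → min 13320.
Length 4: W₁..W₄: k=1: 0+13320+6·117·10=20340; k=2: 6318+2790+6·9·10=9648; k=3: 7992+0+6·31·10=9852 → min 9648.
Optimal parenthesization: ((W₁ × W₂) × (W₃ × W₄)) with cost 9648.

9648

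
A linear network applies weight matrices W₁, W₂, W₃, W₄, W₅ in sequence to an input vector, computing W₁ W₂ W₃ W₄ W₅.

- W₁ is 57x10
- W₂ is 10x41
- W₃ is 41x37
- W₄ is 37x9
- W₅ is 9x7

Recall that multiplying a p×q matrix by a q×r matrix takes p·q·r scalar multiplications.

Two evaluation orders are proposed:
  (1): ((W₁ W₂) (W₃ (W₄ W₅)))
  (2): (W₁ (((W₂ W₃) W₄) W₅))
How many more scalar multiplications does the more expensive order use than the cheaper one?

29559

Order (1) = ((W₁ W₂) (W₃ (W₄ W₅))): (W₁ W₂): 57×10 by 10×41 → 57×41, cost 57·10·41 = 23370; (W₄ W₅): 37×9 by 9×7 → 37×7, cost 37·9·7 = 2331; (W₃ (W₄ W₅)): 41×37 by 37×7 → 41×7, cost 41·37·7 = 10619; cumulative 12950; ((W₁ W₂) (W₃ (W₄ W₅))): 57×41 by 41×7 → 57×7, cost 57·41·7 = 16359; cumulative 52679. Total 52679.
Order (2) = (W₁ (((W₂ W₃) W₄) W₅)): (W₂ W₃): 10×41 by 41×37 → 10×37, cost 10·41·37 = 15170; ((W₂ W₃) W₄): 10×37 by 37×9 → 10×9, cost 10·37·9 = 3330; cumulative 18500; (((W₂ W₃) W₄) W₅): 10×9 by 9×7 → 10×7, cost 10·9·7 = 630; cumulative 19130; (W₁ (((W₂ W₃) W₄) W₅)): 57×10 by 10×7 → 57×7, cost 57·10·7 = 3990; cumulative 23120. Total 23120.
Difference: |52679 − 23120| = 29559.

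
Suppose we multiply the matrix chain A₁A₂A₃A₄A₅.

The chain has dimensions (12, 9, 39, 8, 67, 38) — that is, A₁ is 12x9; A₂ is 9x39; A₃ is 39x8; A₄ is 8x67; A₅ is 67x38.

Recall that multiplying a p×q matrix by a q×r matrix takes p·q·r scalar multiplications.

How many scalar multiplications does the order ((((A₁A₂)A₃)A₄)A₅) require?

(A₁A₂): 12×9 by 9×39 → 12×39, cost 12·9·39 = 4212
((A₁A₂)A₃): 12×39 by 39×8 → 12×8, cost 12·39·8 = 3744; cumulative 7956
(((A₁A₂)A₃)A₄): 12×8 by 8×67 → 12×67, cost 12·8·67 = 6432; cumulative 14388
((((A₁A₂)A₃)A₄)A₅): 12×67 by 67×38 → 12×38, cost 12·67·38 = 30552; cumulative 44940
Total: 44940 scalar multiplications.

44940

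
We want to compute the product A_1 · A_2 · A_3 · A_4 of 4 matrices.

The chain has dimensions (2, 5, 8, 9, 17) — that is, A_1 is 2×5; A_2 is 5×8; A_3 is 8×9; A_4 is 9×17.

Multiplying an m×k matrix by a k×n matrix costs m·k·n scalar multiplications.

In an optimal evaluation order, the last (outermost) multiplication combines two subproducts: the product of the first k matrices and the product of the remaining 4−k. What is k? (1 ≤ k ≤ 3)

3

Adjacent pairs: A_1A_2 = 2·5·8 = 80; A_2A_3 = 5·8·9 = 360; A_3A_4 = 8·9·17 = 1224.
Length 3: A_1..A_3: k=1: 0+360+2·5·9=450; k=2: 80+0+2·8·9=224 → min 224 | A_2..A_4: k=2: 0+1224+5·8·17=1904; k=3: 360+0+5·9·17=1125 → min 1125.
Top-level splits: k=1: (A_1..A_1)·(A_2..A_4) → 0+1125+2·5·17 = 1295; k=2: (A_1..A_2)·(A_3..A_4) → 80+1224+2·8·17 = 1576; k=3: (A_1..A_3)·(A_4..A_4) → 224+0+2·9·17 = 530.
Best split is after A_3, i.e. k = 3.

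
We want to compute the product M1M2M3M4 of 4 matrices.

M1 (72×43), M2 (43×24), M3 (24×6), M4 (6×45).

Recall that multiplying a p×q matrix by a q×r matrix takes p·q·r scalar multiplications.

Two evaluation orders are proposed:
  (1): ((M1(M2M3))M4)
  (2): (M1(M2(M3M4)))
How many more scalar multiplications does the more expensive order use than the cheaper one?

148032

Order (1) = ((M1(M2M3))M4): (M2M3): 43×24 by 24×6 → 43×6, cost 43·24·6 = 6192; (M1(M2M3)): 72×43 by 43×6 → 72×6, cost 72·43·6 = 18576; cumulative 24768; ((M1(M2M3))M4): 72×6 by 6×45 → 72×45, cost 72·6·45 = 19440; cumulative 44208. Total 44208.
Order (2) = (M1(M2(M3M4))): (M3M4): 24×6 by 6×45 → 24×45, cost 24·6·45 = 6480; (M2(M3M4)): 43×24 by 24×45 → 43×45, cost 43·24·45 = 46440; cumulative 52920; (M1(M2(M3M4))): 72×43 by 43×45 → 72×45, cost 72·43·45 = 139320; cumulative 192240. Total 192240.
Difference: |44208 − 192240| = 148032.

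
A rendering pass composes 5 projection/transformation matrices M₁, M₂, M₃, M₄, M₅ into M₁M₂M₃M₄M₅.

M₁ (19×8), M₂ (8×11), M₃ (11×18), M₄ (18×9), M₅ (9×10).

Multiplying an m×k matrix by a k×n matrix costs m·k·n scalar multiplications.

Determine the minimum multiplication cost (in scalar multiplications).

Adjacent pairs: M₁M₂ = 19·8·11 = 1672; M₂M₃ = 8·11·18 = 1584; M₃M₄ = 11·18·9 = 1782; M₄M₅ = 18·9·10 = 1620.
Length 3: M₁..M₃: k=1: 0+1584+19·8·18=4320; k=2: 1672+0+19·11·18=5434 → min 4320 | M₂..M₄: k=2: 0+1782+8·11·9=2574; k=3: 1584+0+8·18·9=2880 → min 2574 | M₃..M₅: k=3: 0+1620+11·18·10=3600; k=4: 1782+0+11·9·10=2772 → min 2772.
Length 4: M₁..M₄: k=1: 0+2574+19·8·9=3942; k=2: 1672+1782+19·11·9=5335; k=3: 4320+0+19·18·9=7398 → min 3942 | M₂..M₅: k=2: 0+2772+8·11·10=3652; k=3: 1584+1620+8·18·10=4644; k=4: 2574+0+8·9·10=3294 → min 3294.
Length 5: M₁..M₅: k=1: 0+3294+19·8·10=4814; k=2: 1672+2772+19·11·10=6534; k=3: 4320+1620+19·18·10=9360; k=4: 3942+0+19·9·10=5652 → min 4814.
Optimal order: (M₁((M₂(M₃M₄))M₅)) with cost 4814.

4814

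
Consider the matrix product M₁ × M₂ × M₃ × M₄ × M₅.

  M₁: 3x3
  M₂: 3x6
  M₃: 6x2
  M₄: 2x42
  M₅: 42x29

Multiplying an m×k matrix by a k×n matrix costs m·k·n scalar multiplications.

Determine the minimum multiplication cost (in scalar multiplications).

Adjacent pairs: M₁M₂ = 3·3·6 = 54; M₂M₃ = 3·6·2 = 36; M₃M₄ = 6·2·42 = 504; M₄M₅ = 2·42·29 = 2436.
Length 3: M₁..M₃: k=1: 0+36+3·3·2=54; k=2: 54+0+3·6·2=90 → min 54 | M₂..M₄: k=2: 0+504+3·6·42=1260; k=3: 36+0+3·2·42=288 → min 288 | M₃..M₅: k=3: 0+2436+6·2·29=2784; k=4: 504+0+6·42·29=7812 → min 2784.
Length 4: M₁..M₄: k=1: 0+288+3·3·42=666; k=2: 54+504+3·6·42=1314; k=3: 54+0+3·2·42=306 → min 306 | M₂..M₅: k=2: 0+2784+3·6·29=3306; k=3: 36+2436+3·2·29=2646; k=4: 288+0+3·42·29=3942 → min 2646.
Length 5: M₁..M₅: k=1: 0+2646+3·3·29=2907; k=2: 54+2784+3·6·29=3360; k=3: 54+2436+3·2·29=2664; k=4: 306+0+3·42·29=3960 → min 2664.
Optimal order: ((M₁ × (M₂ × M₃)) × (M₄ × M₅)) with cost 2664.

2664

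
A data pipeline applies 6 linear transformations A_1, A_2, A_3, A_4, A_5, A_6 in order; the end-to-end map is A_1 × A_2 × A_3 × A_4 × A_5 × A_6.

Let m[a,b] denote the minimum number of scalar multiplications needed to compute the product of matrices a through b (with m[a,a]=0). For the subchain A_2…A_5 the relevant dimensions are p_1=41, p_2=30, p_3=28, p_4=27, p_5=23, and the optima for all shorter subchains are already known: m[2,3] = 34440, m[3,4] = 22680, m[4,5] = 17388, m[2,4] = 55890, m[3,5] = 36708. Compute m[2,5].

64998

m[2,5] = min over k∈[2,4] of m[2,k]+m[k+1,5]+p_{1}·p_k·p_{5}.
k=2: 0 + 36708 + 41·30·23 = 64998; k=3: 34440 + 17388 + 41·28·23 = 78232; k=4: 55890 + 0 + 41·27·23 = 81351.
Minimum: 64998 at k=2.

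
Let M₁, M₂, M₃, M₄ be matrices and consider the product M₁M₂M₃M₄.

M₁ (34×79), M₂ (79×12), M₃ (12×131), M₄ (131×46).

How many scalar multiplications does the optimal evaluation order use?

123312

Adjacent pairs: M₁M₂ = 34·79·12 = 32232; M₂M₃ = 79·12·131 = 124188; M₃M₄ = 12·131·46 = 72312.
Length 3: M₁..M₃: k=1: 0+124188+34·79·131=476054; k=2: 32232+0+34·12·131=85680 → min 85680 | M₂..M₄: k=2: 0+72312+79·12·46=115920; k=3: 124188+0+79·131·46=600242 → min 115920.
Length 4: M₁..M₄: k=1: 0+115920+34·79·46=239476; k=2: 32232+72312+34·12·46=123312; k=3: 85680+0+34·131·46=290564 → min 123312.
Optimal order: ((M₁M₂)(M₃M₄)) with cost 123312.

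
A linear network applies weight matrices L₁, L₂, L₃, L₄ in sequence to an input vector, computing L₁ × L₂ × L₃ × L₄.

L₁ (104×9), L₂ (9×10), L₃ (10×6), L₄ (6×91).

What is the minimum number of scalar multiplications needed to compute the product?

Adjacent pairs: L₁L₂ = 104·9·10 = 9360; L₂L₃ = 9·10·6 = 540; L₃L₄ = 10·6·91 = 5460.
Length 3: L₁..L₃: k=1: 0+540+104·9·6=6156; k=2: 9360+0+104·10·6=15600 → min 6156 | L₂..L₄: k=2: 0+5460+9·10·91=13650; k=3: 540+0+9·6·91=5454 → min 5454.
Length 4: L₁..L₄: k=1: 0+5454+104·9·91=90630; k=2: 9360+5460+104·10·91=109460; k=3: 6156+0+104·6·91=62940 → min 62940.
Optimal order: ((L₁ × (L₂ × L₃)) × L₄) with cost 62940.

62940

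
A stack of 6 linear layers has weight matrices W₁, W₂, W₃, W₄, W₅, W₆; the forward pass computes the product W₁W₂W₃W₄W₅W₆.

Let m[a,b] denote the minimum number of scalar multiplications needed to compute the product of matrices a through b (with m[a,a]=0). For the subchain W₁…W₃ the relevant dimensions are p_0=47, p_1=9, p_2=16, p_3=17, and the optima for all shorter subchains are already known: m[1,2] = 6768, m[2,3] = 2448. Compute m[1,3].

9639

m[1,3] = min over k∈[1,2] of m[1,k]+m[k+1,3]+p_{0}·p_k·p_{3}.
k=1: 0 + 2448 + 47·9·17 = 9639; k=2: 6768 + 0 + 47·16·17 = 19552.
Minimum: 9639 at k=1.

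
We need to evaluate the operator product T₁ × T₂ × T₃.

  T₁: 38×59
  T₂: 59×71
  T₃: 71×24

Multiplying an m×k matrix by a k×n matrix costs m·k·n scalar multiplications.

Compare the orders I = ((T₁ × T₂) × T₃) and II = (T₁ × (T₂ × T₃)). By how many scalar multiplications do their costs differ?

Order I = ((T₁ × T₂) × T₃): (T₁ × T₂): 38×59 by 59×71 → 38×71, cost 38·59·71 = 159182; ((T₁ × T₂) × T₃): 38×71 by 71×24 → 38×24, cost 38·71·24 = 64752; cumulative 223934. Total 223934.
Order II = (T₁ × (T₂ × T₃)): (T₂ × T₃): 59×71 by 71×24 → 59×24, cost 59·71·24 = 100536; (T₁ × (T₂ × T₃)): 38×59 by 59×24 → 38×24, cost 38·59·24 = 53808; cumulative 154344. Total 154344.
Difference: |223934 − 154344| = 69590.

69590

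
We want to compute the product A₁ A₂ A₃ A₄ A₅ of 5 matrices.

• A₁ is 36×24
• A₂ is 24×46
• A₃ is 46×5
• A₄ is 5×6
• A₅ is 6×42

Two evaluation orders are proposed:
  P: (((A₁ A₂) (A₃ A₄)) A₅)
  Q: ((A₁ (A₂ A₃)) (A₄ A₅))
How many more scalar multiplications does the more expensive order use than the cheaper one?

41472

Order P = (((A₁ A₂) (A₃ A₄)) A₅): (A₁ A₂): 36×24 by 24×46 → 36×46, cost 36·24·46 = 39744; (A₃ A₄): 46×5 by 5×6 → 46×6, cost 46·5·6 = 1380; ((A₁ A₂) (A₃ A₄)): 36×46 by 46×6 → 36×6, cost 36·46·6 = 9936; cumulative 51060; (((A₁ A₂) (A₃ A₄)) A₅): 36×6 by 6×42 → 36×42, cost 36·6·42 = 9072; cumulative 60132. Total 60132.
Order Q = ((A₁ (A₂ A₃)) (A₄ A₅)): (A₂ A₃): 24×46 by 46×5 → 24×5, cost 24·46·5 = 5520; (A₁ (A₂ A₃)): 36×24 by 24×5 → 36×5, cost 36·24·5 = 4320; cumulative 9840; (A₄ A₅): 5×6 by 6×42 → 5×42, cost 5·6·42 = 1260; ((A₁ (A₂ A₃)) (A₄ A₅)): 36×5 by 5×42 → 36×42, cost 36·5·42 = 7560; cumulative 18660. Total 18660.
Difference: |60132 − 18660| = 41472.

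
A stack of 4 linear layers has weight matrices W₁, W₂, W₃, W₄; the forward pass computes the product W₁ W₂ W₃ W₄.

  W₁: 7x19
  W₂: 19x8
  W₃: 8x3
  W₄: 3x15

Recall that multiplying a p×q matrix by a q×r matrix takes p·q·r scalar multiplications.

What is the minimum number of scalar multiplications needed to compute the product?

Adjacent pairs: W₁W₂ = 7·19·8 = 1064; W₂W₃ = 19·8·3 = 456; W₃W₄ = 8·3·15 = 360.
Length 3: W₁..W₃: k=1: 0+456+7·19·3=855; k=2: 1064+0+7·8·3=1232 → min 855 | W₂..W₄: k=2: 0+360+19·8·15=2640; k=3: 456+0+19·3·15=1311 → min 1311.
Length 4: W₁..W₄: k=1: 0+1311+7·19·15=3306; k=2: 1064+360+7·8·15=2264; k=3: 855+0+7·3·15=1170 → min 1170.
Optimal order: ((W₁ (W₂ W₃)) W₄) with cost 1170.

1170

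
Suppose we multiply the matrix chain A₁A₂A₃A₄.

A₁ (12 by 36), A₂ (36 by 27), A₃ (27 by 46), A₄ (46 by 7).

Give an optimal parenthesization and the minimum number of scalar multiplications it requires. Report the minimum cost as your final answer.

18522

Adjacent pairs: A₁A₂ = 12·36·27 = 11664; A₂A₃ = 36·27·46 = 44712; A₃A₄ = 27·46·7 = 8694.
Length 3: A₁..A₃: k=1: 0+44712+12·36·46=64584; k=2: 11664+0+12·27·46=26568 → min 26568 | A₂..A₄: k=2: 0+8694+36·27·7=15498; k=3: 44712+0+36·46·7=56304 → min 15498.
Length 4: A₁..A₄: k=1: 0+15498+12·36·7=18522; k=2: 11664+8694+12·27·7=22626; k=3: 26568+0+12·46·7=30432 → min 18522.
Optimal parenthesization: (A₁(A₂(A₃A₄))) with cost 18522.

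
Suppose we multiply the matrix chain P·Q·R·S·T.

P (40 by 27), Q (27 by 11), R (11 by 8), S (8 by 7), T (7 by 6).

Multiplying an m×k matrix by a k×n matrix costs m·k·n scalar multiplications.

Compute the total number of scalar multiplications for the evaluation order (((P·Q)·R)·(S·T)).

17656

(P·Q): 40×27 by 27×11 → 40×11, cost 40·27·11 = 11880
((P·Q)·R): 40×11 by 11×8 → 40×8, cost 40·11·8 = 3520; cumulative 15400
(S·T): 8×7 by 7×6 → 8×6, cost 8·7·6 = 336
(((P·Q)·R)·(S·T)): 40×8 by 8×6 → 40×6, cost 40·8·6 = 1920; cumulative 17656
Total: 17656 scalar multiplications.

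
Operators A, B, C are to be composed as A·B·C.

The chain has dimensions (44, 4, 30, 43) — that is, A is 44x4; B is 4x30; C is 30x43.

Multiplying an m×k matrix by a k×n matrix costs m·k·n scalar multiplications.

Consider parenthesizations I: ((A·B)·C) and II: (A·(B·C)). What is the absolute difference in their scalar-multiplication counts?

49312

Order I = ((A·B)·C): (A·B): 44×4 by 4×30 → 44×30, cost 44·4·30 = 5280; ((A·B)·C): 44×30 by 30×43 → 44×43, cost 44·30·43 = 56760; cumulative 62040. Total 62040.
Order II = (A·(B·C)): (B·C): 4×30 by 30×43 → 4×43, cost 4·30·43 = 5160; (A·(B·C)): 44×4 by 4×43 → 44×43, cost 44·4·43 = 7568; cumulative 12728. Total 12728.
Difference: |62040 − 12728| = 49312.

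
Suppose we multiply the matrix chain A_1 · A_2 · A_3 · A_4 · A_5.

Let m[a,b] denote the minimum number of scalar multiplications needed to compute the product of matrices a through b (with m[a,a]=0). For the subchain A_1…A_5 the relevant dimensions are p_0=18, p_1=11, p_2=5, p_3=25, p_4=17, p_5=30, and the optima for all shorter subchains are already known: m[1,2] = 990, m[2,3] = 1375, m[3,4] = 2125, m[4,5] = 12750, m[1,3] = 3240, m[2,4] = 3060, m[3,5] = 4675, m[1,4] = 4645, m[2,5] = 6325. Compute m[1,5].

8365

m[1,5] = min over k∈[1,4] of m[1,k]+m[k+1,5]+p_{0}·p_k·p_{5}.
k=1: 0 + 6325 + 18·11·30 = 12265; k=2: 990 + 4675 + 18·5·30 = 8365; k=3: 3240 + 12750 + 18·25·30 = 29490; k=4: 4645 + 0 + 18·17·30 = 13825.
Minimum: 8365 at k=2.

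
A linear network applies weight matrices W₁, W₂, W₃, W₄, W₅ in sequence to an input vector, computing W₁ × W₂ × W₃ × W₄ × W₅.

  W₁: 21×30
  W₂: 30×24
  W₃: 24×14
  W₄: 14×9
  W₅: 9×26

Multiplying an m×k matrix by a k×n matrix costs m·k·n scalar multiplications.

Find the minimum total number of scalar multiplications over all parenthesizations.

Adjacent pairs: W₁W₂ = 21·30·24 = 15120; W₂W₃ = 30·24·14 = 10080; W₃W₄ = 24·14·9 = 3024; W₄W₅ = 14·9·26 = 3276.
Length 3: W₁..W₃: k=1: 0+10080+21·30·14=18900; k=2: 15120+0+21·24·14=22176 → min 18900 | W₂..W₄: k=2: 0+3024+30·24·9=9504; k=3: 10080+0+30·14·9=13860 → min 9504 | W₃..W₅: k=3: 0+3276+24·14·26=12012; k=4: 3024+0+24·9·26=8640 → min 8640.
Length 4: W₁..W₄: k=1: 0+9504+21·30·9=15174; k=2: 15120+3024+21·24·9=22680; k=3: 18900+0+21·14·9=21546 → min 15174 | W₂..W₅: k=2: 0+8640+30·24·26=27360; k=3: 10080+3276+30·14·26=24276; k=4: 9504+0+30·9·26=16524 → min 16524.
Length 5: W₁..W₅: k=1: 0+16524+21·30·26=32904; k=2: 15120+8640+21·24·26=36864; k=3: 18900+3276+21·14·26=29820; k=4: 15174+0+21·9·26=20088 → min 20088.
Optimal order: ((W₁ × (W₂ × (W₃ × W₄))) × W₅) with cost 20088.

20088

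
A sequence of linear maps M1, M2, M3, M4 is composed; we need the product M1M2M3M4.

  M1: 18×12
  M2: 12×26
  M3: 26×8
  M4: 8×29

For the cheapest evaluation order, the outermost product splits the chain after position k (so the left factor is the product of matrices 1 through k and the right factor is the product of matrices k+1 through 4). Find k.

Adjacent pairs: M1M2 = 18·12·26 = 5616; M2M3 = 12·26·8 = 2496; M3M4 = 26·8·29 = 6032.
Length 3: M1..M3: k=1: 0+2496+18·12·8=4224; k=2: 5616+0+18·26·8=9360 → min 4224 | M2..M4: k=2: 0+6032+12·26·29=15080; k=3: 2496+0+12·8·29=5280 → min 5280.
Top-level splits: k=1: (M1..M1)·(M2..M4) → 0+5280+18·12·29 = 11544; k=2: (M1..M2)·(M3..M4) → 5616+6032+18·26·29 = 25220; k=3: (M1..M3)·(M4..M4) → 4224+0+18·8·29 = 8400.
Best split is after M3, i.e. k = 3.

3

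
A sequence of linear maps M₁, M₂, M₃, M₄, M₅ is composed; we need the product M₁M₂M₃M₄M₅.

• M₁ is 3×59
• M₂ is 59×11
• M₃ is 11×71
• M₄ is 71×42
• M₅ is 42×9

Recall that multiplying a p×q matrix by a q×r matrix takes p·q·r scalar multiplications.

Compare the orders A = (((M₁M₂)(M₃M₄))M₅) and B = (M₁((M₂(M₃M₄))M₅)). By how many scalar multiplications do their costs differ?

46686

Order A = (((M₁M₂)(M₃M₄))M₅): (M₁M₂): 3×59 by 59×11 → 3×11, cost 3·59·11 = 1947; (M₃M₄): 11×71 by 71×42 → 11×42, cost 11·71·42 = 32802; ((M₁M₂)(M₃M₄)): 3×11 by 11×42 → 3×42, cost 3·11·42 = 1386; cumulative 36135; (((M₁M₂)(M₃M₄))M₅): 3×42 by 42×9 → 3×9, cost 3·42·9 = 1134; cumulative 37269. Total 37269.
Order B = (M₁((M₂(M₃M₄))M₅)): (M₃M₄): 11×71 by 71×42 → 11×42, cost 11·71·42 = 32802; (M₂(M₃M₄)): 59×11 by 11×42 → 59×42, cost 59·11·42 = 27258; cumulative 60060; ((M₂(M₃M₄))M₅): 59×42 by 42×9 → 59×9, cost 59·42·9 = 22302; cumulative 82362; (M₁((M₂(M₃M₄))M₅)): 3×59 by 59×9 → 3×9, cost 3·59·9 = 1593; cumulative 83955. Total 83955.
Difference: |37269 − 83955| = 46686.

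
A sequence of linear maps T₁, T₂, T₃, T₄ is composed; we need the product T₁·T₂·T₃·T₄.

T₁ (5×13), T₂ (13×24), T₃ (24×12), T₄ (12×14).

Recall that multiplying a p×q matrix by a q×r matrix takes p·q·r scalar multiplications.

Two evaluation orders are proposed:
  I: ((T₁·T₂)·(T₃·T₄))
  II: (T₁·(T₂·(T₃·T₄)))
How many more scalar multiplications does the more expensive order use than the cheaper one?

Order I = ((T₁·T₂)·(T₃·T₄)): (T₁·T₂): 5×13 by 13×24 → 5×24, cost 5·13·24 = 1560; (T₃·T₄): 24×12 by 12×14 → 24×14, cost 24·12·14 = 4032; ((T₁·T₂)·(T₃·T₄)): 5×24 by 24×14 → 5×14, cost 5·24·14 = 1680; cumulative 7272. Total 7272.
Order II = (T₁·(T₂·(T₃·T₄))): (T₃·T₄): 24×12 by 12×14 → 24×14, cost 24·12·14 = 4032; (T₂·(T₃·T₄)): 13×24 by 24×14 → 13×14, cost 13·24·14 = 4368; cumulative 8400; (T₁·(T₂·(T₃·T₄))): 5×13 by 13×14 → 5×14, cost 5·13·14 = 910; cumulative 9310. Total 9310.
Difference: |7272 − 9310| = 2038.

2038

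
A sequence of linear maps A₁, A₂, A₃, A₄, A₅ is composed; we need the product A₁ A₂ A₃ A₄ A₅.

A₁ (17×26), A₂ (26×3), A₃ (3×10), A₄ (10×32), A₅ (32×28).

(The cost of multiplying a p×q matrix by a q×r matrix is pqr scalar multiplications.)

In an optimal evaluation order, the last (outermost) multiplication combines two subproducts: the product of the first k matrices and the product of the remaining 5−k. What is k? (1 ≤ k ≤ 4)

Adjacent pairs: A₁A₂ = 17·26·3 = 1326; A₂A₃ = 26·3·10 = 780; A₃A₄ = 3·10·32 = 960; A₄A₅ = 10·32·28 = 8960.
Length 3: A₁..A₃: k=1: 0+780+17·26·10=5200; k=2: 1326+0+17·3·10=1836 → min 1836 | A₂..A₄: k=2: 0+960+26·3·32=3456; k=3: 780+0+26·10·32=9100 → min 3456 | A₃..A₅: k=3: 0+8960+3·10·28=9800; k=4: 960+0+3·32·28=3648 → min 3648.
Length 4: A₁..A₄: k=1: 0+3456+17·26·32=17600; k=2: 1326+960+17·3·32=3918; k=3: 1836+0+17·10·32=7276 → min 3918 | A₂..A₅: k=2: 0+3648+26·3·28=5832; k=3: 780+8960+26·10·28=17020; k=4: 3456+0+26·32·28=26752 → min 5832.
Top-level splits: k=1: (A₁..A₁)·(A₂..A₅) → 0+5832+17·26·28 = 18208; k=2: (A₁..A₂)·(A₃..A₅) → 1326+3648+17·3·28 = 6402; k=3: (A₁..A₃)·(A₄..A₅) → 1836+8960+17·10·28 = 15556; k=4: (A₁..A₄)·(A₅..A₅) → 3918+0+17·32·28 = 19150.
Best split is after A₂, i.e. k = 2.

2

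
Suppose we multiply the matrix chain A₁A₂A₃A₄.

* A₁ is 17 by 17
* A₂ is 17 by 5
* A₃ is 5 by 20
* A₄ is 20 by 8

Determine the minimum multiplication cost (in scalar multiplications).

Adjacent pairs: A₁A₂ = 17·17·5 = 1445; A₂A₃ = 17·5·20 = 1700; A₃A₄ = 5·20·8 = 800.
Length 3: A₁..A₃: k=1: 0+1700+17·17·20=7480; k=2: 1445+0+17·5·20=3145 → min 3145 | A₂..A₄: k=2: 0+800+17·5·8=1480; k=3: 1700+0+17·20·8=4420 → min 1480.
Length 4: A₁..A₄: k=1: 0+1480+17·17·8=3792; k=2: 1445+800+17·5·8=2925; k=3: 3145+0+17·20·8=5865 → min 2925.
Optimal order: ((A₁A₂)(A₃A₄)) with cost 2925.

2925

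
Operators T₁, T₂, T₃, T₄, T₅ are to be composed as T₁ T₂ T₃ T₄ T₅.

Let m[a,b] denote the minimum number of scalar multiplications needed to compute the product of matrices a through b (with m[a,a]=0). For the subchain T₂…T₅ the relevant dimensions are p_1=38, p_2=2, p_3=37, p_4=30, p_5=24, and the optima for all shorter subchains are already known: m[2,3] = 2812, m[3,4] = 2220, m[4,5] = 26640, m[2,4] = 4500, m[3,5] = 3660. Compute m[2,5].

m[2,5] = min over k∈[2,4] of m[2,k]+m[k+1,5]+p_{1}·p_k·p_{5}.
k=2: 0 + 3660 + 38·2·24 = 5484; k=3: 2812 + 26640 + 38·37·24 = 63196; k=4: 4500 + 0 + 38·30·24 = 31860.
Minimum: 5484 at k=2.

5484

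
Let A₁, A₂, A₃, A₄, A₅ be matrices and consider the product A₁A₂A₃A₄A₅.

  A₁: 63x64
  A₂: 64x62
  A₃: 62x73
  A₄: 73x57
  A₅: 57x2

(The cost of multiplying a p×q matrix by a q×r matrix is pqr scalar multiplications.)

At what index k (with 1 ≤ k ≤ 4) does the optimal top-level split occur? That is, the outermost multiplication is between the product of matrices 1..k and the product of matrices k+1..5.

1

Adjacent pairs: A₁A₂ = 63·64·62 = 249984; A₂A₃ = 64·62·73 = 289664; A₃A₄ = 62·73·57 = 257982; A₄A₅ = 73·57·2 = 8322.
Length 3: A₁..A₃: k=1: 0+289664+63·64·73=584000; k=2: 249984+0+63·62·73=535122 → min 535122 | A₂..A₄: k=2: 0+257982+64·62·57=484158; k=3: 289664+0+64·73·57=555968 → min 484158 | A₃..A₅: k=3: 0+8322+62·73·2=17374; k=4: 257982+0+62·57·2=265050 → min 17374.
Length 4: A₁..A₄: k=1: 0+484158+63·64·57=713982; k=2: 249984+257982+63·62·57=730608; k=3: 535122+0+63·73·57=797265 → min 713982 | A₂..A₅: k=2: 0+17374+64·62·2=25310; k=3: 289664+8322+64·73·2=307330; k=4: 484158+0+64·57·2=491454 → min 25310.
Top-level splits: k=1: (A₁..A₁)·(A₂..A₅) → 0+25310+63·64·2 = 33374; k=2: (A₁..A₂)·(A₃..A₅) → 249984+17374+63·62·2 = 275170; k=3: (A₁..A₃)·(A₄..A₅) → 535122+8322+63·73·2 = 552642; k=4: (A₁..A₄)·(A₅..A₅) → 713982+0+63·57·2 = 721164.
Best split is after A₁, i.e. k = 1.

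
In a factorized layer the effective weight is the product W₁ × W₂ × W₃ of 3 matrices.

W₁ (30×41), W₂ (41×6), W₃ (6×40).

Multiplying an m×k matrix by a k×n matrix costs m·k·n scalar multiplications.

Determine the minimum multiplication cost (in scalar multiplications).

Order (W₁ × (W₂ × W₃)): (W₂ × W₃): 41×6 by 6×40 → 41×40, cost 41·6·40 = 9840; (W₁ × (W₂ × W₃)): 30×41 by 41×40 → 30×40, cost 30·41·40 = 49200; cumulative 59040. Total 59040.
Order ((W₁ × W₂) × W₃): (W₁ × W₂): 30×41 by 41×6 → 30×6, cost 30·41·6 = 7380; ((W₁ × W₂) × W₃): 30×6 by 6×40 → 30×40, cost 30·6·40 = 7200; cumulative 14580. Total 14580.
Minimum: 14580.

14580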